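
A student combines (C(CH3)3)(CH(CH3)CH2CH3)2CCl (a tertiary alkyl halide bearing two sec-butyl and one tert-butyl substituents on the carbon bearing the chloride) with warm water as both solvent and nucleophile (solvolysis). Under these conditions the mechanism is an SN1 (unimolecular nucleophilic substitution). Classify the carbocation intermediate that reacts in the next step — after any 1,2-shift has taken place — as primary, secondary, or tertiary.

tertiary

Step 1: Unassisted departure of Cl⁻ (taking the C–Cl bonding pair) generates a tertiary carbocation.
No single 1,2-shift to an adjacent carbon would give a more-substituted cation, so no rearrangement occurs.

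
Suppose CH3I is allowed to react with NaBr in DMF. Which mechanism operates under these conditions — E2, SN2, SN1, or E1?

Conditions: a methyl substrate with a strong nucleophile in the polar aprotic solvent DMF.
These conditions are the textbook signature of the SN2 pathway.
An unhindered substrate with a strong nucleophile in a polar aprotic solvent favours one-step backside displacement.

SN2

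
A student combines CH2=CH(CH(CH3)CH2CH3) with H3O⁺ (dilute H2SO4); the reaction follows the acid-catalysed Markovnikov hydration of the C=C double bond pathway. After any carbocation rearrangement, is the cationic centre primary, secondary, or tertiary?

tertiary

Step 1: Electrophilic addition begins with the π(C=C) electrons forming a bond to the proton of H3O⁺. Following Markovnikov's rule, the resulting cation is secondary. H2O is released.
Step 2: A 1,2-hydride shift from the adjacent sec-butyl carbon moves the positive charge from the secondary centre to an adjacent carbon, generating a more stable tertiary carbocation.
The cation rearranges from secondary to tertiary via a 1,2-hydride shift from the adjacent sec-butyl carbon; the tertiary cation is what reacts next.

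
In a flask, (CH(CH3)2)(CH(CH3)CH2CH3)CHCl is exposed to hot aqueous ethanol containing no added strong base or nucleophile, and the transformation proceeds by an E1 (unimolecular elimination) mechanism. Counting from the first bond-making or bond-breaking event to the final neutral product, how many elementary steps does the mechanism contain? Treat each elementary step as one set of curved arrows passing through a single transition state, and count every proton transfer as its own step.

3

Step 1: Unassisted departure of Cl⁻ (taking the C–Cl bonding pair) generates a secondary carbocation.
Step 2: Carbocation rearrangement: a 1,2-hydride shift from the adjacent sec-butyl carbon converts the initially-formed secondary cation into the more stable tertiary cation.
Step 3: A water (or ethanol) molecule (solvent) deprotonates a β-carbon; as the C–H bond breaks, those electrons form the new alkene π bond.
Total: 3 elementary steps.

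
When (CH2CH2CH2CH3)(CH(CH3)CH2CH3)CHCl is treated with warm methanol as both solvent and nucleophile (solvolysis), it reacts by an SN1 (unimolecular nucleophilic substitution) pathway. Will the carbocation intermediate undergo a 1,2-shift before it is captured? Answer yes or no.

yes

The first-formed carbocation is secondary.
The adjacent sec-butyl carbon already bears 2 other carbon substituents and has a hydrogen to migrate; after a 1,2-hydride shift from that carbon the positive charge sits on a tertiary centre.
Tertiary is more stable than secondary, so the shift occurs.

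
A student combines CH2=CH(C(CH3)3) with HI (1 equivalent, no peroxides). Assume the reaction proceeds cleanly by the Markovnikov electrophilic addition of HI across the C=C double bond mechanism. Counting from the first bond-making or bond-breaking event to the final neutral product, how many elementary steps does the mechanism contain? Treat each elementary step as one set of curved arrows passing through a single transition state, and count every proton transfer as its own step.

3

Step 1: Protonation of the alkene by HI: the π bond acts as the nucleophile and picks up H⁺, giving the more stable (Markovnikov) secondary carbocation. The H–I bond breaks heterolytically, releasing I⁻.
Step 2: A methyl group with its bonding pair migrates from the adjacent tert-butyl carbon to the cationic centre — a 1,2-methyl shift — upgrading the secondary cation to a tertiary one.
Step 3: I⁻ captures the cation: a lone pair on I⁻ fills the empty p orbital, producing the alkyl halide product.
Total: 3 elementary steps.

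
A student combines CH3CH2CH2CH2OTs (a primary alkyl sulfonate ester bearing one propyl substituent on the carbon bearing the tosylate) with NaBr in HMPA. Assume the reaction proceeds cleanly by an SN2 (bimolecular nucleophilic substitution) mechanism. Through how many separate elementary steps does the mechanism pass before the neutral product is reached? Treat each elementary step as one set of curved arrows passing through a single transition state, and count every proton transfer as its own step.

Step 1: Backside attack by Br⁻ on the carbon bearing the tosylate: the new C–Br bond forms as the C–O bond breaks, with Walden inversion at carbon.
Total: 1 elementary step.

1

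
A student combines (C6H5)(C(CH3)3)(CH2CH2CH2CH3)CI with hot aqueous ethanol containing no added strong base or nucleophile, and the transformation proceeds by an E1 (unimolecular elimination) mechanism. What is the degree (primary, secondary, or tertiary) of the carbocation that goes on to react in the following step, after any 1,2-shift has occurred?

Step 1: Ionisation: the C–I σ-bond cleaves heterolytically; both bonding electrons depart with I⁻, leaving a tertiary carbocation at the α-carbon.
No single 1,2-shift to an adjacent carbon would give a more-substituted cation, so no rearrangement occurs.

tertiary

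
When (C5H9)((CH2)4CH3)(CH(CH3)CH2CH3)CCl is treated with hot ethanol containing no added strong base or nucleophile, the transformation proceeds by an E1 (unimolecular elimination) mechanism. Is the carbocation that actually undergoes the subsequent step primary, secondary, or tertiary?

tertiary

Step 1: Rate-determining heterolysis of the C–Cl bond gives Cl⁻ and a tertiary carbocation.
No single 1,2-shift to an adjacent carbon would give a more-substituted cation, so no rearrangement occurs.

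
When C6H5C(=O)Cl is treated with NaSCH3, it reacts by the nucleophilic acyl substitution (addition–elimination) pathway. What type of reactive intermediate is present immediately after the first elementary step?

tetrahedral intermediate

Step 1: CH3S⁻ adds to the carbonyl carbon; the C=O π electrons shift onto oxygen and a tetrahedral alkoxide intermediate forms.
After step 1 the species present is a tetrahedral intermediate.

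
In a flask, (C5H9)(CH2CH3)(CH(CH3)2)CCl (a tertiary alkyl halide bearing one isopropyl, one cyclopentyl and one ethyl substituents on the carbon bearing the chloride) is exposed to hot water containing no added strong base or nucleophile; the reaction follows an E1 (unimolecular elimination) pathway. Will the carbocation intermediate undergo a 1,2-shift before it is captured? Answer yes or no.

no

The first-formed carbocation is tertiary.
No single 1,2-shift to an adjacent carbon would produce a more-substituted cation than the one already present, so no rearrangement occurs.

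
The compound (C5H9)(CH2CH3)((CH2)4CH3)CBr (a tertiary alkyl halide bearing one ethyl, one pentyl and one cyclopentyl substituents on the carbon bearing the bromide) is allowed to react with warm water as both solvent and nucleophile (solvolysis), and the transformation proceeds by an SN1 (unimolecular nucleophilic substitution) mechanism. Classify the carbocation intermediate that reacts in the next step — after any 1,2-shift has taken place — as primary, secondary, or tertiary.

tertiary

Step 1: The C–Br bond breaks with both electrons going to the bromide; Br⁻ leaves and a tertiary carbocation remains.
No single 1,2-shift to an adjacent carbon would give a more-substituted cation, so no rearrangement occurs.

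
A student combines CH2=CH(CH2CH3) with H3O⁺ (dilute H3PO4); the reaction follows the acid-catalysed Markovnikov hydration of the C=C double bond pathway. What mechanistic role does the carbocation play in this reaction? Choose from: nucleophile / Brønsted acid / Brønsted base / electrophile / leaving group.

Step 2: A lone pair on the oxygen of H2O attacks the carbocation, forming a C–O bond and an oxonium ion (a protonated alcohol).
The carbocation accepts an electron pair into an empty or π* orbital — it is the electrophile.

electrophile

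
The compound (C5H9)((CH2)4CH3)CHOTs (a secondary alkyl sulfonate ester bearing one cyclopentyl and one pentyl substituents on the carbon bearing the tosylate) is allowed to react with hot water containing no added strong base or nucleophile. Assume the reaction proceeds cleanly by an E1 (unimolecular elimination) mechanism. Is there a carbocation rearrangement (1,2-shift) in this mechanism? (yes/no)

yes

The first-formed carbocation is secondary.
The adjacent cyclopentyl carbon already bears 2 other carbon substituents and has a hydrogen to migrate; after a 1,2-hydride shift from that carbon the positive charge sits on a tertiary centre.
Tertiary is more stable than secondary, so the shift occurs.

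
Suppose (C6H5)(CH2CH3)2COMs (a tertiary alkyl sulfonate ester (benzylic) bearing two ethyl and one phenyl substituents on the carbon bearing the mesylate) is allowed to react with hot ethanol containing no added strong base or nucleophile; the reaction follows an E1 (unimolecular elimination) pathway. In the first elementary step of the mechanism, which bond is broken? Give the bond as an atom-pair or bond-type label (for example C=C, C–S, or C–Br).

C–O

Step 1: Unassisted departure of MsO⁻ (taking the C–O bonding pair) generates a tertiary carbocation.
The bond broken in this step is the C–O bond.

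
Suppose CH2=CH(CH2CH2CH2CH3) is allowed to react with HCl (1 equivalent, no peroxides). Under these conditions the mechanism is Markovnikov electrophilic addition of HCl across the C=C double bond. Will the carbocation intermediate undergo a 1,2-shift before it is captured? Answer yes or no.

The first-formed carbocation is secondary.
No single 1,2-shift to an adjacent carbon would produce a more-substituted cation than the one already present, so no rearrangement occurs.

no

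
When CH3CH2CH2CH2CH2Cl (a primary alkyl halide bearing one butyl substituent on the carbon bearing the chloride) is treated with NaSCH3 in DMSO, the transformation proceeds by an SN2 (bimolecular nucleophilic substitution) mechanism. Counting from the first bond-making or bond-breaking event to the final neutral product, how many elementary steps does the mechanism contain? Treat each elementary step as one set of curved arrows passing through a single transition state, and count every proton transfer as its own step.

1

Step 1: Backside attack by CH3S⁻ on the carbon bearing the chloride: the new C–S bond forms as the C–Cl bond breaks, with Walden inversion at carbon.
Total: 1 elementary step.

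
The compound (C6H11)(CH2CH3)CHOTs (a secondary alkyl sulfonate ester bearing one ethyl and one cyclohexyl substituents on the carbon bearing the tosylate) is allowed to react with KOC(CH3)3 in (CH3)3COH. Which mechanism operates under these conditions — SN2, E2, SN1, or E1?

Conditions: a strong/bulky base with a secondary substrate bearing a β-hydrogen.
These conditions are the textbook signature of the E2 pathway.
A strong (often hindered) base removes a β-H in concert with loss of the leaving group — bimolecular elimination.

E2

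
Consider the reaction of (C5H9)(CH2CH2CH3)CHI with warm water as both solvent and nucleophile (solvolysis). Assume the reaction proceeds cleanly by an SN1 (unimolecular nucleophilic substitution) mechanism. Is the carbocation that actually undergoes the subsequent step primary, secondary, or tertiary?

tertiary

Step 1: Ionisation: the C–I σ-bond cleaves heterolytically; both bonding electrons depart with I⁻, leaving a secondary carbocation at the α-carbon.
Step 2: A hydride (H with its bonding pair) migrates from the adjacent cyclopentyl carbon to the cationic centre — a 1,2-hydride shift — upgrading the secondary cation to a tertiary one.
The cation rearranges from secondary to tertiary via a 1,2-hydride shift from the adjacent cyclopentyl carbon; the tertiary cation is what reacts next.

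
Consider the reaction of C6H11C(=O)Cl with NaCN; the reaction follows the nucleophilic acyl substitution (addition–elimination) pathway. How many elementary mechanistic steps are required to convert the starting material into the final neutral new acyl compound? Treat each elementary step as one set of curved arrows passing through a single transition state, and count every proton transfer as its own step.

2

Step 1: Nucleophilic addition of CN⁻ to the acyl carbon breaks the π(C=O) bond and yields a tetrahedral, anionic intermediate.
Step 2: Elimination step: re-formation of the carbonyl π bond drives out Cl⁻, giving the new acyl compound.
Total: 2 elementary steps.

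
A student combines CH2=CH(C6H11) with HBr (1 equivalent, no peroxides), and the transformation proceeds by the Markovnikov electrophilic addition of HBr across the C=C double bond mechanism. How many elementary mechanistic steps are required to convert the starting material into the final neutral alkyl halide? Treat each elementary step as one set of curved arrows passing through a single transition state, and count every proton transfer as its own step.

3

Step 1: Protonation of the alkene by HBr: the π bond acts as the nucleophile and picks up H⁺, giving the more stable (Markovnikov) secondary carbocation. The H–Br bond breaks heterolytically, releasing Br⁻.
Step 2: A 1,2-hydride shift from the adjacent cyclohexyl carbon moves the positive charge from the secondary centre to an adjacent carbon, generating a more stable tertiary carbocation.
Step 3: Br⁻ captures the cation: a lone pair on Br⁻ fills the empty p orbital, producing the alkyl halide product.
Total: 3 elementary steps.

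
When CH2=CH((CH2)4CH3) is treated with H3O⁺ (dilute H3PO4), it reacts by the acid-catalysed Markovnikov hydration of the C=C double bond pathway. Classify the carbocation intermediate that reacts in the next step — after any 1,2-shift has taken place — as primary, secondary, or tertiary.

secondary

Step 1: The π electrons of the C=C bond attack a proton of H3O⁺; Markovnikov addition places the new C–H on the less-substituted alkene carbon, so the positive charge ends up on the more-substituted carbon — a secondary carbocation. H2O is released.
No single 1,2-shift to an adjacent carbon would give a more-substituted cation, so no rearrangement occurs.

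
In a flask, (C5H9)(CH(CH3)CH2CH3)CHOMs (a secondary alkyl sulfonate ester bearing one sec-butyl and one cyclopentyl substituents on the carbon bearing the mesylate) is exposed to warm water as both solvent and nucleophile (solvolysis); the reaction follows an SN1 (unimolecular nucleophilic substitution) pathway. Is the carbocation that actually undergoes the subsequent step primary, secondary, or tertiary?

Step 1: The C–O bond breaks with both electrons going to the mesylate; MsO⁻ leaves and a secondary carbocation remains.
Step 2: A 1,2-hydride shift from the adjacent sec-butyl carbon moves the positive charge from the secondary centre to an adjacent carbon, generating a more stable tertiary carbocation.
The cation rearranges from secondary to tertiary via a 1,2-hydride shift from the adjacent sec-butyl carbon; the tertiary cation is what reacts next.

tertiary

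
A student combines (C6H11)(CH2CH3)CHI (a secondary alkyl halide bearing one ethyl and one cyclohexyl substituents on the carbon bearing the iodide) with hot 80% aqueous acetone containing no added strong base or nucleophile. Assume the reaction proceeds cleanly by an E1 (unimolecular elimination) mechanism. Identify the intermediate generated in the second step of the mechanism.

tertiary carbocation

Step 1: Rate-determining heterolysis of the C–I bond gives I⁻ and a secondary carbocation.
Step 2: A hydride (H with its bonding pair) migrates from the adjacent cyclohexyl carbon to the cationic centre — a 1,2-hydride shift — upgrading the secondary cation to a tertiary one.
After step 2 the species present is a tertiary carbocation.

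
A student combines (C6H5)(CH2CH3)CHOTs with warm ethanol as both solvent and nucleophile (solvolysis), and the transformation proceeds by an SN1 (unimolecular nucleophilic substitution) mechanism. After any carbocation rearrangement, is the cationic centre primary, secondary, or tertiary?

Step 1: Unassisted departure of TsO⁻ (taking the C–O bonding pair) generates a secondary carbocation.
No single 1,2-shift to an adjacent carbon would give a more-substituted cation, so no rearrangement occurs.

secondary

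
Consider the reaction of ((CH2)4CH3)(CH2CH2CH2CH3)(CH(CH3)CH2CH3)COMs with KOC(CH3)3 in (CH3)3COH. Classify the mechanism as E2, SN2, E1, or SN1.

Conditions: a strong/bulky base with a tertiary substrate bearing a β-hydrogen.
These conditions are the textbook signature of the E2 pathway.
A strong (often hindered) base removes a β-H in concert with loss of the leaving group — bimolecular elimination.

E2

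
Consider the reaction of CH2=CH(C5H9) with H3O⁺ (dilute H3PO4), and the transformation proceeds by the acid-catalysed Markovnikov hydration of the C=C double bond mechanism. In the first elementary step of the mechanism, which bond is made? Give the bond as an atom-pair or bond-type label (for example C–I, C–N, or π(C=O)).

C–H

Step 1: The π electrons of the C=C bond attack a proton of H3O⁺; Markovnikov addition places the new C–H on the less-substituted alkene carbon, so the positive charge ends up on the more-substituted carbon — a secondary carbocation. H2O is released.
The bond formed in this step is the C–H bond.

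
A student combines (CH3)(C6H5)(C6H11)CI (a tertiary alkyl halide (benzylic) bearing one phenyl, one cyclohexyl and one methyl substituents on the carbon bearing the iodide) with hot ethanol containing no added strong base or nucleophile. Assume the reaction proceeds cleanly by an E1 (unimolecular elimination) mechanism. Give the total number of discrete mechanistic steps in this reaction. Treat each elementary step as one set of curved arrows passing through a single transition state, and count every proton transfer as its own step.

2

Step 1: The C–I bond breaks with both electrons going to the iodide; I⁻ leaves and a tertiary carbocation remains.
(No 1,2-shift: no single shift to an adjacent carbon would give a more stable cation.)
Step 2: An ethanol molecule (solvent) deprotonates a β-carbon; as the C–H bond breaks, those electrons form the new alkene π bond.
Total: 2 elementary steps.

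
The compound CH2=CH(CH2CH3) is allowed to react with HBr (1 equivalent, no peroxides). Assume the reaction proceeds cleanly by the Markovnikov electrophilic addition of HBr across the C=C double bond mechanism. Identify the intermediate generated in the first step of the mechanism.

Step 1: The π electrons of the C=C bond attack a proton of HBr; Markovnikov addition places the new C–H on the less-substituted alkene carbon, so the positive charge ends up on the more-substituted carbon — a secondary carbocation. The H–Br bond breaks heterolytically, releasing Br⁻.
After step 1 the species present is a secondary carbocation.

secondary carbocation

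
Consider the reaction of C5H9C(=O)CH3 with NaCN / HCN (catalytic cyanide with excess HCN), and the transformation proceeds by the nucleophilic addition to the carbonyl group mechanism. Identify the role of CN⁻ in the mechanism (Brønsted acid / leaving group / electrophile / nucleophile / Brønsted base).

Step 1: Nucleophilic addition: CN⁻ adds to the carbonyl carbon, pushing the π(C=O) electron pair onto oxygen and giving a tetrahedral alkoxide.
CN⁻ donates an electron pair to form a new σ-bond to carbon — it is the nucleophile.

nucleophile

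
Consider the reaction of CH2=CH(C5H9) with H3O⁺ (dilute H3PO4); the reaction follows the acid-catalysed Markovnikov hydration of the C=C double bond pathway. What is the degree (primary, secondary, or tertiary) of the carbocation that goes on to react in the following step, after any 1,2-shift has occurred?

tertiary

Step 1: Electrophilic addition begins with the π(C=C) electrons forming a bond to the proton of H3O⁺. Following Markovnikov's rule, the resulting cation is secondary. H2O is released.
Step 2: A 1,2-hydride shift from the adjacent cyclopentyl carbon moves the positive charge from the secondary centre to an adjacent carbon, generating a more stable tertiary carbocation.
The cation rearranges from secondary to tertiary via a 1,2-hydride shift from the adjacent cyclopentyl carbon; the tertiary cation is what reacts next.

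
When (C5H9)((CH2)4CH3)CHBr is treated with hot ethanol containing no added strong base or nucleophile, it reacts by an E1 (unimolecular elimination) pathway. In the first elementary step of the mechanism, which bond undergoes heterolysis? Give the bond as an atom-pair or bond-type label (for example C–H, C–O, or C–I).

C–Br

Step 1: Ionisation: the C–Br σ-bond cleaves heterolytically; both bonding electrons depart with Br⁻, leaving a secondary carbocation at the α-carbon.
The bond broken in this step is the C–Br bond.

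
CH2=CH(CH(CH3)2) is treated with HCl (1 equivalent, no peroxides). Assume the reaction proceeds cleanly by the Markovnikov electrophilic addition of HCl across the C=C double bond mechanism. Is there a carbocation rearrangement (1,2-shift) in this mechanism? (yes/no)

yes

The first-formed carbocation is secondary.
The adjacent isopropyl carbon already bears 2 other carbon substituents and has a hydrogen to migrate; after a 1,2-hydride shift from that carbon the positive charge sits on a tertiary centre.
Tertiary is more stable than secondary, so the shift occurs.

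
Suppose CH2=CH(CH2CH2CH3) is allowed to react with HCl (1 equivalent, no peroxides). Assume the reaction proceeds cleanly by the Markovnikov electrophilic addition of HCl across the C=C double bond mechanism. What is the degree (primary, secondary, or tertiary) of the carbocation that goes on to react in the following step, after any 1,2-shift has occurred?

Step 1: Protonation of the alkene by HCl: the π bond acts as the nucleophile and picks up H⁺, giving the more stable (Markovnikov) secondary carbocation. The H–Cl bond breaks heterolytically, releasing Cl⁻.
No single 1,2-shift to an adjacent carbon would give a more-substituted cation, so no rearrangement occurs.

secondary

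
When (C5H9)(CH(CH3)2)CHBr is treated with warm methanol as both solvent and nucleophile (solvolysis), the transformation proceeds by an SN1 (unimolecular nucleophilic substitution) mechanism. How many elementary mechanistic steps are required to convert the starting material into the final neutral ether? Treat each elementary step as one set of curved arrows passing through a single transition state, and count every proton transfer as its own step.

4

Step 1: Rate-determining heterolysis of the C–Br bond gives Br⁻ and a secondary carbocation.
Step 2: A hydride (H with its bonding pair) migrates from the adjacent cyclopentyl carbon to the cationic centre — a 1,2-hydride shift — upgrading the secondary cation to a tertiary one.
Step 3: Nucleophilic capture: the oxygen of CH3OH bonds to the cationic carbon, producing an oxonium-ion intermediate.
Step 4: A second solvent molecule removes the proton on oxygen, giving the neutral ether product.
Total: 4 elementary steps.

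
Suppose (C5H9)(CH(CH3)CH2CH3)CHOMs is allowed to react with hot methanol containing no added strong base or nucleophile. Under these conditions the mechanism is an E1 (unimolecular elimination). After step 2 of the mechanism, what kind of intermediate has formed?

Step 1: Rate-determining heterolysis of the C–O bond gives MsO⁻ and a secondary carbocation.
Step 2: A hydride (H with its bonding pair) migrates from the adjacent cyclopentyl carbon to the cationic centre — a 1,2-hydride shift — upgrading the secondary cation to a tertiary one.
After step 2 the species present is a tertiary carbocation.

tertiary carbocation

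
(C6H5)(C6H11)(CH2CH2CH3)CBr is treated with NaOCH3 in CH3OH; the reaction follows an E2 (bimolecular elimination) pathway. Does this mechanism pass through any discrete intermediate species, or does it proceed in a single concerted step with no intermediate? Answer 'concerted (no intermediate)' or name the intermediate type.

concerted (no intermediate)

The strong base CH3O⁻ removes a β-hydrogen; in the same concerted event the electrons of the breaking C–H bond form the new π(C=C) bond and the C–Br σ-bond breaks, expelling Br⁻. Anti-periplanar geometry; one transition state.
All bond changes occur in one transition state; no discrete intermediate is formed.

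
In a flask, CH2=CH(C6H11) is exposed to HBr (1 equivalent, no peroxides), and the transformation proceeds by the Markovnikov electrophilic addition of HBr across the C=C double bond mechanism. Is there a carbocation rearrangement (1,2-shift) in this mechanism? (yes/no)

The first-formed carbocation is secondary.
The adjacent cyclohexyl carbon already bears 2 other carbon substituents and has a hydrogen to migrate; after a 1,2-hydride shift from that carbon the positive charge sits on a tertiary centre.
Tertiary is more stable than secondary, so the shift occurs.

yes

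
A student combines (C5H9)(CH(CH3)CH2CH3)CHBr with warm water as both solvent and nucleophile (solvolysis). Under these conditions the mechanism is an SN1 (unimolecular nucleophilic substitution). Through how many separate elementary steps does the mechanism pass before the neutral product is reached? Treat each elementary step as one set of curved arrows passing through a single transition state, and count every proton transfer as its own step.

4

Step 1: Rate-determining heterolysis of the C–Br bond gives Br⁻ and a secondary carbocation.
Step 2: A 1,2-hydride shift from the adjacent sec-butyl carbon moves the positive charge from the secondary centre to an adjacent carbon, generating a more stable tertiary carbocation.
Step 3: Nucleophilic capture: the oxygen of H2O bonds to the cationic carbon, producing an oxonium-ion intermediate.
Step 4: A second solvent molecule removes the proton on oxygen, giving the neutral alcohol product.
Total: 4 elementary steps.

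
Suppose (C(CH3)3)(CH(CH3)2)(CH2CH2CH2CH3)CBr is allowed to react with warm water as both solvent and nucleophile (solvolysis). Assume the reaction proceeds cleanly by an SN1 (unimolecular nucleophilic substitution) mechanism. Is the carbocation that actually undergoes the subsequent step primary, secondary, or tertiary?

tertiary

Step 1: Ionisation: the C–Br σ-bond cleaves heterolytically; both bonding electrons depart with Br⁻, leaving a tertiary carbocation at the α-carbon.
No single 1,2-shift to an adjacent carbon would give a more-substituted cation, so no rearrangement occurs.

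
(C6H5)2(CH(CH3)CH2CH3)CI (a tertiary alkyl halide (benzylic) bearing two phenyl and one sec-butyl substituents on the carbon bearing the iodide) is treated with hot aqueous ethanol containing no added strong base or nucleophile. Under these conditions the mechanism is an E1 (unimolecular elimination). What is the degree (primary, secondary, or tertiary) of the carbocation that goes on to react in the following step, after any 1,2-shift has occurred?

Step 1: Unassisted departure of I⁻ (taking the C–I bonding pair) generates a tertiary carbocation.
No single 1,2-shift to an adjacent carbon would give a more-substituted cation, so no rearrangement occurs.

tertiary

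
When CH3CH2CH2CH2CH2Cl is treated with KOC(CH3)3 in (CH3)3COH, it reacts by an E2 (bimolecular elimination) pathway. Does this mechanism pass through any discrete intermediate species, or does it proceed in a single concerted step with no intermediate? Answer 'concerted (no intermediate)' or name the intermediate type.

Concerted anti-periplanar elimination: (CH3)3CO⁻ abstracts a β-H while Cl⁻ leaves, and the C–H electrons become the new C=C π bond — all in a single transition state.
All bond changes occur in one transition state; no discrete intermediate is formed.

concerted (no intermediate)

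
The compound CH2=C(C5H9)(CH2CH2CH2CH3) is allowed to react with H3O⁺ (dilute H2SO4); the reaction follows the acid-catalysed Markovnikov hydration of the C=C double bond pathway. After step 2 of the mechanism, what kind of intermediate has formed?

Step 1: The π electrons of the C=C bond attack a proton of H3O⁺; Markovnikov addition places the new C–H on the less-substituted alkene carbon, so the positive charge ends up on the more-substituted carbon — a tertiary carbocation. H2O is released.
Step 2: Nucleophilic capture of the cation by H2O produces the protonated alcohol (an oxonium ion).
After step 2 the species present is an oxonium ion.

oxonium ion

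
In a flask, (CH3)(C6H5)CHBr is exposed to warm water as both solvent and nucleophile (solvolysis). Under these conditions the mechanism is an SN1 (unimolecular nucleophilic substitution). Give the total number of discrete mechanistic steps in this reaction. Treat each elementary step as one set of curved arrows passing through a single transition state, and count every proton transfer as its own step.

Step 1: Rate-determining heterolysis of the C–Br bond gives Br⁻ and a secondary carbocation.
(No 1,2-shift: no single shift to an adjacent carbon would give a more stable cation.)
Step 2: H2O donates an oxygen lone pair into the empty p orbital of the cation, giving a protonated alcohol (an oxonium ion).
Step 3: A second solvent molecule removes the proton on oxygen, giving the neutral alcohol product.
Total: 3 elementary steps.

3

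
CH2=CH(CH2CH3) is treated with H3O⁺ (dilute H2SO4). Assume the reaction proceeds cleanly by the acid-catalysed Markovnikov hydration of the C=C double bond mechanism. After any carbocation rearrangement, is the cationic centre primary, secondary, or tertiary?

Step 1: Protonation of the alkene by H3O⁺: the π bond acts as the nucleophile and picks up H⁺, giving the more stable (Markovnikov) secondary carbocation. H2O is released.
No single 1,2-shift to an adjacent carbon would give a more-substituted cation, so no rearrangement occurs.

secondary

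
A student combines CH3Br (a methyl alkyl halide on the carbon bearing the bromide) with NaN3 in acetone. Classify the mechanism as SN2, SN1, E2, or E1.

Conditions: a methyl substrate with a strong nucleophile in the polar aprotic solvent acetone.
These conditions are the textbook signature of the SN2 pathway.
An unhindered substrate with a strong nucleophile in a polar aprotic solvent favours one-step backside displacement.

SN2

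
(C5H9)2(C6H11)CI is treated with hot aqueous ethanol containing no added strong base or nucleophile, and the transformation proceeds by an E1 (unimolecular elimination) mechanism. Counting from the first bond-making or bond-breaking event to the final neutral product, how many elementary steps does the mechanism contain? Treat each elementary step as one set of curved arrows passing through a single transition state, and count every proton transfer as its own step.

Step 1: Rate-determining heterolysis of the C–I bond gives I⁻ and a tertiary carbocation.
(No 1,2-shift: no single shift to an adjacent carbon would give a more stable cation.)
Step 2: Loss of a β-proton to a water (or ethanol) molecule of the solvent: the C–H bonding pair collapses toward the cationic carbon to form the C=C π bond, yielding the alkene.
Total: 2 elementary steps.

2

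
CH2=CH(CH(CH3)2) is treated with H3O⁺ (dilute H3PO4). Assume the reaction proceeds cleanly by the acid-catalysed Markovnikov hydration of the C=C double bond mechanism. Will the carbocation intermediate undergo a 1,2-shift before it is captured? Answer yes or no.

The first-formed carbocation is secondary.
The adjacent isopropyl carbon already bears 2 other carbon substituents and has a hydrogen to migrate; after a 1,2-hydride shift from that carbon the positive charge sits on a tertiary centre.
Tertiary is more stable than secondary, so the shift occurs.

yes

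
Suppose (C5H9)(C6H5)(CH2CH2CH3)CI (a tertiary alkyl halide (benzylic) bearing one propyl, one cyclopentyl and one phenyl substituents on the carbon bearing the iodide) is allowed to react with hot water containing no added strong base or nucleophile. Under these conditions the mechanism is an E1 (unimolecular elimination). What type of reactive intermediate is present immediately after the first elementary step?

tertiary carbocation

Step 1: Unassisted departure of I⁻ (taking the C–I bonding pair) generates a tertiary carbocation.
After step 1 the species present is a tertiary carbocation.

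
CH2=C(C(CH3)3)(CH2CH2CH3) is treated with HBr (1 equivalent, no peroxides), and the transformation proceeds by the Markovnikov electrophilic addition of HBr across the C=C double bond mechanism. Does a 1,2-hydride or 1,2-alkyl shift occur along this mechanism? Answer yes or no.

no

The first-formed carbocation is tertiary.
No single 1,2-shift to an adjacent carbon would produce a more-substituted cation than the one already present, so no rearrangement occurs.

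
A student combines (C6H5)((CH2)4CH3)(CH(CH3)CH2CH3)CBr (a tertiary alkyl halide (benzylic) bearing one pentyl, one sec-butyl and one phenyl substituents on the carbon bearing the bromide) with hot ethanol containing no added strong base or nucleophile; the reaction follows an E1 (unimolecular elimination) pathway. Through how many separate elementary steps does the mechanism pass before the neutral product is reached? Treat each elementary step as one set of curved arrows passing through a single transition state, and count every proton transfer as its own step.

2

Step 1: Unassisted departure of Br⁻ (taking the C–Br bonding pair) generates a tertiary carbocation.
(No 1,2-shift: no single shift to an adjacent carbon would give a more stable cation.)
Step 2: Loss of a β-proton to an ethanol molecule of the solvent: the C–H bonding pair collapses toward the cationic carbon to form the C=C π bond, yielding the alkene.
Total: 2 elementary steps.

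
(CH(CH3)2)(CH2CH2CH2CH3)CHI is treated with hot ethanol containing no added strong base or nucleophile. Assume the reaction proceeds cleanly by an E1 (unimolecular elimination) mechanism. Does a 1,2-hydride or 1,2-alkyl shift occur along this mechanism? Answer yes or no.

The first-formed carbocation is secondary.
The adjacent isopropyl carbon already bears 2 other carbon substituents and has a hydrogen to migrate; after a 1,2-hydride shift from that carbon the positive charge sits on a tertiary centre.
Tertiary is more stable than secondary, so the shift occurs.

yes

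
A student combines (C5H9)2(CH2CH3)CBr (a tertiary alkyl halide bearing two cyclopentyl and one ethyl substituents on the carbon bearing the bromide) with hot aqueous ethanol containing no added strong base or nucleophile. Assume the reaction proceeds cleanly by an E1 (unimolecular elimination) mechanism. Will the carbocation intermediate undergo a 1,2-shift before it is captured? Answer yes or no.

no

The first-formed carbocation is tertiary.
No single 1,2-shift to an adjacent carbon would produce a more-substituted cation than the one already present, so no rearrangement occurs.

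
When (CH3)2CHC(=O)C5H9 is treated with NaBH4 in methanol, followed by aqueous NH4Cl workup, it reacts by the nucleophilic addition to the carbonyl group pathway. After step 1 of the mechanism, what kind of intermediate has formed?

Step 1: A lone pair / filled orbital on H⁻ (delivered from BH4⁻) attacks the electrophilic carbonyl carbon; the π(C=O) electrons shift onto oxygen, producing a tetrahedral alkoxide intermediate.
After step 1 the species present is a tetrahedral alkoxide intermediate.

tetrahedral alkoxide intermediate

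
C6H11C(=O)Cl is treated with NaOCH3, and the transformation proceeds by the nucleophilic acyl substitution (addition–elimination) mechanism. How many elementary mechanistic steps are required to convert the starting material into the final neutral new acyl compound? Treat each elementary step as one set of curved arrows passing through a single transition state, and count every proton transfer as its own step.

2

Step 1: CH3O⁻ adds to the carbonyl carbon; the C=O π electrons shift onto oxygen and a tetrahedral alkoxide intermediate forms.
Step 2: An oxygen lone pair re-forms the C=O π bond as the C–Cl σ-bond breaks; Cl⁻ is expelled.
Total: 2 elementary steps.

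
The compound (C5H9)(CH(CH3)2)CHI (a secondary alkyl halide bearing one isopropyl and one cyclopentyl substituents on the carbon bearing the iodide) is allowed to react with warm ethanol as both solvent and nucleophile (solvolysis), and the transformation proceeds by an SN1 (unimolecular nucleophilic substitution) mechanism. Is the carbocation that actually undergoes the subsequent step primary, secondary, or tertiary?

Step 1: The C–I bond breaks with both electrons going to the iodide; I⁻ leaves and a secondary carbocation remains.
Step 2: A 1,2-hydride shift from the adjacent isopropyl carbon moves the positive charge from the secondary centre to an adjacent carbon, generating a more stable tertiary carbocation.
The cation rearranges from secondary to tertiary via a 1,2-hydride shift from the adjacent isopropyl carbon; the tertiary cation is what reacts next.

tertiary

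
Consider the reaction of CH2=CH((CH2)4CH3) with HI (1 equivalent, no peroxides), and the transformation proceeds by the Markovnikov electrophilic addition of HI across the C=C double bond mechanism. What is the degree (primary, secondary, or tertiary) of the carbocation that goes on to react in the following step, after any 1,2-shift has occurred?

secondary

Step 1: Protonation of the alkene by HI: the π bond acts as the nucleophile and picks up H⁺, giving the more stable (Markovnikov) secondary carbocation. The H–I bond breaks heterolytically, releasing I⁻.
No single 1,2-shift to an adjacent carbon would give a more-substituted cation, so no rearrangement occurs.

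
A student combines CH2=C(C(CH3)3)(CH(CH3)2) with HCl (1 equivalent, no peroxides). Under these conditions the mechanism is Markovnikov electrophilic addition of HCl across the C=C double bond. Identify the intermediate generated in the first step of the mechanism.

Step 1: Electrophilic addition begins with the π(C=C) electrons forming a bond to the proton of HCl. Following Markovnikov's rule, the resulting cation is tertiary. The H–Cl bond breaks heterolytically, releasing Cl⁻.
After step 1 the species present is a tertiary carbocation.

tertiary carbocation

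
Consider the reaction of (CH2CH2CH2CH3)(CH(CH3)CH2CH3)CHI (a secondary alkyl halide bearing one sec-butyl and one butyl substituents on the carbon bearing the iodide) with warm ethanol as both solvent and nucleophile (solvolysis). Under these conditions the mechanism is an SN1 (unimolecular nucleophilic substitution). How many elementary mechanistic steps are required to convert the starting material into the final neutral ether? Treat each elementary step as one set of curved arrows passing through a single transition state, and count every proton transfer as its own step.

4

Step 1: Rate-determining heterolysis of the C–I bond gives I⁻ and a secondary carbocation.
Step 2: Carbocation rearrangement: a 1,2-hydride shift from the adjacent sec-butyl carbon converts the initially-formed secondary cation into the more stable tertiary cation.
Step 3: A lone pair on the oxygen of CH3CH2OH attacks the carbocation, forming a new C–O σ-bond and an oxonium ion.
Step 4: Deprotonation of the oxonium oxygen by solvent ethanol yields the neutral ether.
Total: 4 elementary steps.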